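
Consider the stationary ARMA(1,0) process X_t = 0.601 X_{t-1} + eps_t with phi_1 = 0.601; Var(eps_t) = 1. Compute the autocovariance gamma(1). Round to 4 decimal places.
\gamma(1) = 0.9408

Multiply the model equation by X_{t-k} and take expectations. With theta_0 = psi_0 = 1 and psi_j the MA(infinity) weights, this gives
  gamma(k) - sum_i phi_i gamma(k-i) = c_k,
  c_k = sigma^2 * sum_{j=k..q} theta_j psi_{j-k}   (c_k = 0 for k > q),
using gamma(-m) = gamma(m).
Pure AR (q = 0): c_0 = sigma^2 = 1, c_k = 0 for k >= 1.
Equations for k = 0 and k = 1 (AR order 1):
  gamma(0) = phi_1 gamma(1) + c_0
  gamma(1) = phi_1 gamma(0) + c_1
Substituting the second into the first: gamma(0) (1 - phi_1^2) = c_0 + phi_1 c_1, so
  gamma(0) = c_0 / (1 - phi_1^2) = 1 / (1 - (0.601)^2) = 1 / 0.638799 = 1.565438.
  gamma(1) = phi_1 gamma(0) = (0.601)(1.565438) = 0.940828.
Therefore gamma(1) = 0.9408 (to 4 decimal places).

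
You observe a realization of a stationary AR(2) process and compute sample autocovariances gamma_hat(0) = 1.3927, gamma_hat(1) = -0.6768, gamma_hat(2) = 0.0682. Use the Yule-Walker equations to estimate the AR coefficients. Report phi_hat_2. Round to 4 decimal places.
\hat\phi_{2} = -0.2451

The Yule-Walker equations for an AR(p) process read, in matrix form,
  Gamma_p phi = r_p,   with   (Gamma_p)_{ij} = gamma(|i - j|),
                       (r_p)_i = gamma(i),   i,j = 1..p.
Substitute the sample gammas (Toeplitz matrix and right-hand side of size 2):
  Gamma_p = [[1.3927, -0.6768], [-0.6768, 1.3927]]
  r_p     = [-0.6768, 0.0682]
Written out:
  1.3927 phi_1 - 0.6768 phi_2 = -0.6768
  -0.6768 phi_1 + 1.3927 phi_2 = 0.0682
Solve by Cramer's rule:
  det = gamma(0)^2 - gamma(1)^2 = (1.3927)^2 - (-0.6768)^2 = 1.93961329 - 0.45805824 = 1.48155505
  phi_hat_1 = [gamma(1) gamma(0) - gamma(1) gamma(2)] / det = [(-0.6768)(1.3927) - (-0.6768)(0.0682)] / 1.48155505 = -0.8964216 / 1.48155505 = -0.6051
  phi_hat_2 = [gamma(0) gamma(2) - gamma(1)^2] / det = [(1.3927)(0.0682) - (-0.6768)^2] / 1.48155505 = -0.3630761 / 1.48155505 = -0.2451
So phi_hat = [-0.6051, -0.2451].
Therefore phi_hat_2 = -0.2451.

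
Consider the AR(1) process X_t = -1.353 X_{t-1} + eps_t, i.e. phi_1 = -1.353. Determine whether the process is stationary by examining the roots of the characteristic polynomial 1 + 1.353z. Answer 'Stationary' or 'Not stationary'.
\text{Not stationary}

The AR(p) characteristic polynomial is P(z) = 1 + 1.353z.
Stationarity requires all roots to lie outside the unit circle, i.e. |z| > 1 for every root.
This is linear in z: 1 + (1.353) z = 0  =>  z = -1/(1.353) = -0.739098,  |z| = 0.739098.
Moduli of all roots: 0.7391.
All moduli strictly greater than 1? No.
Verdict: Not stationary.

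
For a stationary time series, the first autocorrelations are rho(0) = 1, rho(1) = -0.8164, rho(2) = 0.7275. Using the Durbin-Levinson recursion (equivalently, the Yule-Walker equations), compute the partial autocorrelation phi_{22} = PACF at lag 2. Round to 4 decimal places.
\phi_{22} = 0.1829

The PACF at lag k is phi_{kk}, the last component of the solution
to the Yule-Walker system G_k phi = r_k where
  (G_k)_{ij} = rho(|i - j|), (r_k)_i = rho(i), i,j = 1..k.
Equivalently, Durbin-Levinson gives phi_{kk} iteratively:
  phi_{11} = rho(1)
  phi_{kk} = [rho(k) - sum_{j=1..k-1} phi_{k-1,j} rho(k-j)]
            / [1 - sum_{j=1..k-1} phi_{k-1,j} rho(j)],
  phi_{k,j} = phi_{k-1,j} - phi_{kk} phi_{k-1,k-j},  j = 1..k-1.
Step k = 1:
  phi_11 = rho(1) = -0.8164.
Step k = 2:
  phi_22 = [rho(2) - phi_11 rho(1)] / [1 - phi_11 rho(1)] = [0.7275 - (-0.8164)(-0.8164)] / [1 - (-0.8164)(-0.8164)]
         = 0.06099104 / 0.33349104 = 0.1829.
Therefore phi_{22} = 0.1829.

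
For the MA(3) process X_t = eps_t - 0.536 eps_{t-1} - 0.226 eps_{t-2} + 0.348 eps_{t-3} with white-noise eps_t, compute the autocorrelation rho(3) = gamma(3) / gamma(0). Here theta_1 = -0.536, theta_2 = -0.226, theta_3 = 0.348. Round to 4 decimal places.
\rho(3) = 0.2384

For an MA(q) process with theta_0 = 1, the autocovariance is
  gamma(k) = sigma^2 * sum_{i=0..q-k} theta_i * theta_{i+k},
and rho(k) = gamma(k) / gamma(0). Sigma^2 cancels.
  numerator   = (1)*(0.348) = 0.348.
  denominator = (1)^2 + (-0.536)^2 + (-0.226)^2 + (0.348)^2 = 1.459476.
  rho(3) = 0.348 / 1.459476 = 0.2384.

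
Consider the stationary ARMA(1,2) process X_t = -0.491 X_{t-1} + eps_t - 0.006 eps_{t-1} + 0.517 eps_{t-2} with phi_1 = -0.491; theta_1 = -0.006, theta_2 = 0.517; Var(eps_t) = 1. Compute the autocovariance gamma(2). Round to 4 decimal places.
\gamma(2) = 1.1307

Multiply the model equation by X_{t-k} and take expectations. With theta_0 = psi_0 = 1 and psi_j the MA(infinity) weights, this gives
  gamma(k) - sum_i phi_i gamma(k-i) = c_k,
  c_k = sigma^2 * sum_{j=k..q} theta_j psi_{j-k}   (c_k = 0 for k > q),
using gamma(-m) = gamma(m).
psi-weights needed (psi_j = theta_j + sum_i phi_i psi_{j-i}):
  psi_1 = theta_1 + phi_1 = -0.006 + (-0.491) = -0.497
  psi_2 = theta_2 + phi_1 psi_1 = 0.517 + (-0.491)(-0.497) = 0.761027
Right-hand sides:
  c_0 = sigma^2 (1 + theta_1 psi_1 + theta_2 psi_2) = 1 * (1 + (-0.006)(-0.497) + (0.517)(0.761027)) = 1 * 1.396433 = 1.396433
  c_1 = sigma^2 (theta_1 + theta_2 psi_1) = 1 * (-0.006 + (0.517)(-0.497)) = -0.262949
  c_2 = sigma^2 theta_2 = 1 * (0.517) = 0.517
Equations for k = 0 and k = 1 (AR order 1):
  gamma(0) = phi_1 gamma(1) + c_0
  gamma(1) = phi_1 gamma(0) + c_1
Substituting the second into the first: gamma(0) (1 - phi_1^2) = c_0 + phi_1 c_1, so
  gamma(0) = (c_0 + phi_1 c_1) / (1 - phi_1^2) = (1.396433 + (-0.491)(-0.262949)) / (1 - (-0.491)^2) = 1.525541 / 0.758919 = 2.01015.
  gamma(1) = phi_1 gamma(0) + c_1 = (-0.491)(2.01015) + (-0.262949) = -1.249933.
For k = 2: gamma(2) = phi_1 gamma(1) + c_2
  = (-0.491)(-1.249933) + (0.517) = 1.130717.
Therefore gamma(2) = 1.1307 (to 4 decimal places).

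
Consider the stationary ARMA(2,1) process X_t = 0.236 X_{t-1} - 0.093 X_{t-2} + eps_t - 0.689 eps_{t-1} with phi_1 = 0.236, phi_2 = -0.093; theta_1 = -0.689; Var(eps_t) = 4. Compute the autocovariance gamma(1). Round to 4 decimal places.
\gamma(1) = -1.4458

Multiply the model equation by X_{t-k} and take expectations. With theta_0 = psi_0 = 1 and psi_j the MA(infinity) weights, this gives
  gamma(k) - sum_i phi_i gamma(k-i) = c_k,
  c_k = sigma^2 * sum_{j=k..q} theta_j psi_{j-k}   (c_k = 0 for k > q),
using gamma(-m) = gamma(m).
psi-weights needed (psi_j = theta_j + sum_i phi_i psi_{j-i}):
  psi_1 = theta_1 + phi_1 = -0.689 + (0.236) = -0.453
Right-hand sides:
  c_0 = sigma^2 (1 + theta_1 psi_1) = 4 * (1 + (-0.689)(-0.453)) = 4 * 1.312117 = 5.248468
  c_1 = sigma^2 theta_1 = 4 * (-0.689) = -2.756
  c_2 = 0
Equations for k = 0, 1, 2 (AR order 2, c_2 = 0):
  (E0) gamma(0) = phi_1 gamma(1) + phi_2 gamma(2) + c_0
  (E1) gamma(1) = phi_1 gamma(0) + phi_2 gamma(1) + c_1
  (E2) gamma(2) = phi_1 gamma(1) + phi_2 gamma(0)
From (E1): gamma(1) = A gamma(0) + B with
  A = phi_1 / (1 - phi_2) = 0.236 / 1.093 = 0.215919,   B = c_1 / (1 - phi_2) = -2.756 / 1.093 = -2.5215.
Insert (E2) into (E0): gamma(0) (1 - phi_2^2) = phi_1 (1 + phi_2) gamma(1) + c_0.
  phi_1 (1 + phi_2) = (0.236)(0.907) = 0.214052,   1 - phi_2^2 = 0.991351.
Replace gamma(1) by A gamma(0) + B and collect gamma(0):
  gamma(0) [0.991351 - (0.214052)(0.215919)] = (0.214052)(-2.5215) + 5.248468
  gamma(0) * 0.945133 = 4.708736
  gamma(0) = 4.708736 / 0.945133 = 4.982088.
  gamma(1) = A gamma(0) + B = (0.215919)(4.982088) + (-2.5215) = -1.445771.
Therefore gamma(1) = -1.4458 (to 4 decimal places).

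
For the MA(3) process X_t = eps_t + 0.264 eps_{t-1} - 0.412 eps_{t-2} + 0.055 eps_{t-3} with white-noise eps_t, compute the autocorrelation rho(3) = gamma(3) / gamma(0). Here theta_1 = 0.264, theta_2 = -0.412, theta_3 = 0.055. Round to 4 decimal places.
\rho(3) = 0.0443

For an MA(q) process with theta_0 = 1, the autocovariance is
  gamma(k) = sigma^2 * sum_{i=0..q-k} theta_i * theta_{i+k},
and rho(k) = gamma(k) / gamma(0). Sigma^2 cancels.
  numerator   = (1)*(0.055) = 0.055.
  denominator = (1)^2 + (0.264)^2 + (-0.412)^2 + (0.055)^2 = 1.242465.
  rho(3) = 0.055 / 1.242465 = 0.0443.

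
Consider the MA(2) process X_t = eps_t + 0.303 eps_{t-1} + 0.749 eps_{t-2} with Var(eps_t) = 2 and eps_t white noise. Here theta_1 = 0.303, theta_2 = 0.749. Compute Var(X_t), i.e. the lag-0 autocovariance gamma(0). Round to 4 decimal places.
\gamma(0) = 3.3056

For an MA(q) process X_t = eps_t + sum_i theta_i eps_{t-i} with
Var(eps_t) = sigma^2, the variance is
  gamma(0) = sigma^2 * (1 + sum_i theta_i^2).
  sum_i theta_i^2 = (0.303)^2 + (0.749)^2 = 0.091809 + 0.561001 = 0.65281.
  gamma(0) = 2 * (1 + 0.65281) = 2 * 1.65281 = 3.30562, which rounds to 3.3056.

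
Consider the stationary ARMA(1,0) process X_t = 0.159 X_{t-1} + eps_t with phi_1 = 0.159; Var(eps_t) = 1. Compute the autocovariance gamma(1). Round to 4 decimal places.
\gamma(1) = 0.1631

Multiply the model equation by X_{t-k} and take expectations. With theta_0 = psi_0 = 1 and psi_j the MA(infinity) weights, this gives
  gamma(k) - sum_i phi_i gamma(k-i) = c_k,
  c_k = sigma^2 * sum_{j=k..q} theta_j psi_{j-k}   (c_k = 0 for k > q),
using gamma(-m) = gamma(m).
Pure AR (q = 0): c_0 = sigma^2 = 1, c_k = 0 for k >= 1.
Equations for k = 0 and k = 1 (AR order 1):
  gamma(0) = phi_1 gamma(1) + c_0
  gamma(1) = phi_1 gamma(0) + c_1
Substituting the second into the first: gamma(0) (1 - phi_1^2) = c_0 + phi_1 c_1, so
  gamma(0) = c_0 / (1 - phi_1^2) = 1 / (1 - (0.159)^2) = 1 / 0.974719 = 1.025937.
  gamma(1) = phi_1 gamma(0) = (0.159)(1.025937) = 0.163124.
Therefore gamma(1) = 0.1631 (to 4 decimal places).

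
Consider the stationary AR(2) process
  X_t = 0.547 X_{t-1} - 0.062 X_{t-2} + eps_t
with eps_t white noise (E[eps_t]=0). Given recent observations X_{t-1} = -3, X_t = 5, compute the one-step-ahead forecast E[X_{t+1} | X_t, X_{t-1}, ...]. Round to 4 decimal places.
E[X_{t+1} \mid \mathcal F_t] = 2.9210

For an AR(p) model X_t = c + sum_i phi_i X_{t-i} + eps_t, the
one-step-ahead conditional mean is
  E[X_{t+1} | X_t, ...] = c + sum_i phi_i X_{t+1-i}.
Substitute known values:
  E[X_{t+1} | ...] = (0.547) * (5) + (-0.062) * (-3)
                   = 2.9210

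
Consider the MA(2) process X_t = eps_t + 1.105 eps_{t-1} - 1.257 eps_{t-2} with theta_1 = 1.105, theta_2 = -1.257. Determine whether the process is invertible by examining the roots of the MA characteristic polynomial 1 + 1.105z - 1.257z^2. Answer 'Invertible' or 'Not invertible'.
\text{Not invertible}

The MA(q) characteristic polynomial is P(z) = 1 + 1.105z - 1.257z^2.
Invertibility requires all roots to lie outside the unit circle, i.e. |z| > 1 for every root.
Set 1 + (1.105) z + (-1.257) z^2 = 0, i.e. a z^2 + b z + c = 0 with a = -1.257, b = 1.105, c = 1.
Discriminant D = b^2 - 4ac = (1.105)^2 - 4*(-1.257)*1 = 1.221025 - (-5.028) = 6.249025.
D >= 0, so the roots are real: z = (-b +/- sqrt(D)) / (2a) = (-1.105 +/- 2.499805) / (-2.514).
  z_1 = (-1.105 + 2.499805) / (-2.514) = -0.5548,   |z_1| = 0.5548.
  z_2 = (-1.105 - 2.499805) / (-2.514) = 1.4339,   |z_2| = 1.4339.
Moduli of all roots: 0.5548, 1.4339.
All moduli strictly greater than 1? No.
Verdict: Not invertible.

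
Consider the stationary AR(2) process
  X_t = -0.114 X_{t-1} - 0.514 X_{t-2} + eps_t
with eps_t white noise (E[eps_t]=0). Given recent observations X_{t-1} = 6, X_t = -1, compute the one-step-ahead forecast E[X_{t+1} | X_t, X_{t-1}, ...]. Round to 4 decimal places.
E[X_{t+1} \mid \mathcal F_t] = -2.9700

For an AR(p) model X_t = c + sum_i phi_i X_{t-i} + eps_t, the
one-step-ahead conditional mean is
  E[X_{t+1} | X_t, ...] = c + sum_i phi_i X_{t+1-i}.
Substitute known values:
  E[X_{t+1} | ...] = (-0.114) * (-1) + (-0.514) * (6)
                   = -2.9700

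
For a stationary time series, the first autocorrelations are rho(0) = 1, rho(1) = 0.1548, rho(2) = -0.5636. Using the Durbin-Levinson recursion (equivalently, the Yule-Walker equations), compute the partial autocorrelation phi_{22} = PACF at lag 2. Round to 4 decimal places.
\phi_{22} = -0.6020

The PACF at lag k is phi_{kk}, the last component of the solution
to the Yule-Walker system G_k phi = r_k where
  (G_k)_{ij} = rho(|i - j|), (r_k)_i = rho(i), i,j = 1..k.
Equivalently, Durbin-Levinson gives phi_{kk} iteratively:
  phi_{11} = rho(1)
  phi_{kk} = [rho(k) - sum_{j=1..k-1} phi_{k-1,j} rho(k-j)]
            / [1 - sum_{j=1..k-1} phi_{k-1,j} rho(j)],
  phi_{k,j} = phi_{k-1,j} - phi_{kk} phi_{k-1,k-j},  j = 1..k-1.
Step k = 1:
  phi_11 = rho(1) = 0.1548.
Step k = 2:
  phi_22 = [rho(2) - phi_11 rho(1)] / [1 - phi_11 rho(1)] = [-0.5636 - (0.1548)(0.1548)] / [1 - (0.1548)(0.1548)]
         = -0.58756304 / 0.97603696 = -0.602.
Therefore phi_{22} = -0.6020.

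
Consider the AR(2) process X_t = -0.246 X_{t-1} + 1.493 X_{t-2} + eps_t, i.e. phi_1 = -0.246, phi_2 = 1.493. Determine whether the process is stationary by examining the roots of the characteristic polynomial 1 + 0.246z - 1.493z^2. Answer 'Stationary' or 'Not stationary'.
\text{Not stationary}

The AR(p) characteristic polynomial is P(z) = 1 + 0.246z - 1.493z^2.
Stationarity requires all roots to lie outside the unit circle, i.e. |z| > 1 for every root.
Set 1 + (0.246) z + (-1.493) z^2 = 0, i.e. a z^2 + b z + c = 0 with a = -1.493, b = 0.246, c = 1.
Discriminant D = b^2 - 4ac = (0.246)^2 - 4*(-1.493)*1 = 0.060516 - (-5.972) = 6.032516.
D >= 0, so the roots are real: z = (-b +/- sqrt(D)) / (2a) = (-0.246 +/- 2.456118) / (-2.986).
  z_1 = (-0.246 + 2.456118) / (-2.986) = -0.7402,   |z_1| = 0.7402.
  z_2 = (-0.246 - 2.456118) / (-2.986) = 0.9049,   |z_2| = 0.9049.
Moduli of all roots: 0.7402, 0.9049.
All moduli strictly greater than 1? No.
Verdict: Not stationary.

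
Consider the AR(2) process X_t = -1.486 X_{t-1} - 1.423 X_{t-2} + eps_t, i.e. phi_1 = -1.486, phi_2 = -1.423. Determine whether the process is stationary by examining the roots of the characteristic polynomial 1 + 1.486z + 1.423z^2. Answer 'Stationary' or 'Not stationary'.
\text{Not stationary}

The AR(p) characteristic polynomial is P(z) = 1 + 1.486z + 1.423z^2.
Stationarity requires all roots to lie outside the unit circle, i.e. |z| > 1 for every root.
Set 1 + (1.486) z + (1.423) z^2 = 0, i.e. a z^2 + b z + c = 0 with a = 1.423, b = 1.486, c = 1.
Discriminant D = b^2 - 4ac = (1.486)^2 - 4*(1.423)*1 = 2.208196 - (5.692) = -3.483804.
D < 0, so the roots are the complex-conjugate pair z = (-b +/- i sqrt(-D)) / (2a) = -0.5221 +/- 0.6558i.
For a conjugate pair |z|^2 = z * conj(z) = (product of roots) = c/a = 1/(1.423) = 0.702741, so |z| = sqrt(0.702741) = 0.8383 for both roots.
Moduli of all roots: 0.8383, 0.8383.
All moduli strictly greater than 1? No.
Verdict: Not stationary.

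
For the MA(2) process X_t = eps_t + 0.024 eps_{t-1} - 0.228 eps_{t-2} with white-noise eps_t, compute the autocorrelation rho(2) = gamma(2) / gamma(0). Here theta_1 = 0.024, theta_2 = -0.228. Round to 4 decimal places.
\rho(2) = -0.2166

For an MA(q) process with theta_0 = 1, the autocovariance is
  gamma(k) = sigma^2 * sum_{i=0..q-k} theta_i * theta_{i+k},
and rho(k) = gamma(k) / gamma(0). Sigma^2 cancels.
  numerator   = (1)*(-0.228) = -0.228.
  denominator = (1)^2 + (0.024)^2 + (-0.228)^2 = 1.05256.
  rho(2) = -0.228 / 1.05256 = -0.2166.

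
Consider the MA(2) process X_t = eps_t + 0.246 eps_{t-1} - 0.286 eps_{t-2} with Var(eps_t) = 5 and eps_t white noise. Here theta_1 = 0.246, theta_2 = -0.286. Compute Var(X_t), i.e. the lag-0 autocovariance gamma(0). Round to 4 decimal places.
\gamma(0) = 5.7116

For an MA(q) process X_t = eps_t + sum_i theta_i eps_{t-i} with
Var(eps_t) = sigma^2, the variance is
  gamma(0) = sigma^2 * (1 + sum_i theta_i^2).
  sum_i theta_i^2 = (0.246)^2 + (-0.286)^2 = 0.060516 + 0.081796 = 0.142312.
  gamma(0) = 5 * (1 + 0.142312) = 5 * 1.142312 = 5.71156, which rounds to 5.7116.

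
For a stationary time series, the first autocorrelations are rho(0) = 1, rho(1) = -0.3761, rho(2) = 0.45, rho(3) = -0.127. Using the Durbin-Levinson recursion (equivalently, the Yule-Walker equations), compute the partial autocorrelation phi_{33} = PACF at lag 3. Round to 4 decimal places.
\phi_{33} = 0.1559

The PACF at lag k is phi_{kk}, the last component of the solution
to the Yule-Walker system G_k phi = r_k where
  (G_k)_{ij} = rho(|i - j|), (r_k)_i = rho(i), i,j = 1..k.
Equivalently, Durbin-Levinson gives phi_{kk} iteratively:
  phi_{11} = rho(1)
  phi_{kk} = [rho(k) - sum_{j=1..k-1} phi_{k-1,j} rho(k-j)]
            / [1 - sum_{j=1..k-1} phi_{k-1,j} rho(j)],
  phi_{k,j} = phi_{k-1,j} - phi_{kk} phi_{k-1,k-j},  j = 1..k-1.
Step k = 1:
  phi_11 = rho(1) = -0.3761.
Step k = 2:
  phi_22 = [rho(2) - phi_11 rho(1)] / [1 - phi_11 rho(1)] = [0.45 - (-0.3761)(-0.3761)] / [1 - (-0.3761)(-0.3761)]
         = 0.30854879 / 0.85854879 = 0.359384.
  Update: phi_21 = phi_11 - phi_22 phi_11 = -0.3761 - (0.359384)(-0.3761) = -0.240936.
Step k = 3:
  phi_33 = [rho(3) - phi_21 rho(2) - phi_22 rho(1)] / [1 - phi_21 rho(1) - phi_22 rho(2)]
    numerator   = -0.127 - (-0.240936)(0.45) - (0.359384)(-0.3761) = 0.1165854
    denominator = 1 - (-0.240936)(-0.3761) - (0.359384)(0.45) = 0.74766126
  phi_33 = 0.1165854 / 0.74766126 = 0.1559.
Therefore phi_{33} = 0.1559.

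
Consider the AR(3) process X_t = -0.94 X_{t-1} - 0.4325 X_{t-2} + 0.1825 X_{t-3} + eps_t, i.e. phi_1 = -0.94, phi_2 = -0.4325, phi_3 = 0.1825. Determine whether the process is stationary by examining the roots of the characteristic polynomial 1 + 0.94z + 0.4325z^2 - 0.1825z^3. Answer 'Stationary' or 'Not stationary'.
\text{Stationary}

The AR(p) characteristic polynomial is P(z) = 1 + 0.94z + 0.4325z^2 - 0.1825z^3.
Stationarity requires all roots to lie outside the unit circle, i.e. |z| > 1 for every root.
Degree 3: look for a simple real root z0 first, then factor out (1 - z/z0) and solve the remaining quadratic.
Testing z0 = 4: P(4) = 1 + (0.94)(4) + (0.4325)(4)^2 + (-0.1825)(4)^3
  = 1 + (3.76) + (6.92) + (-11.68) = 0.  So z_0 = 4 is a root, |z_0| = 4.
Divide out the factor (1 - 0.25 z) = (1 - z/z0) (since 1/z0 = 0.25):
  P(z) = (1 - 0.25 z)(1 + (1.19) z + (0.73) z^2)
  [check: z-coef 1.19 - (0.25) = 0.94; z^2-coef 0.73 - (0.25)(1.19) = 0.4325; z^3-coef -(0.25)(0.73) = -0.1825.]
Remaining roots from the quadratic factor 1 + (1.19) z + (0.73) z^2:
  Set 1 + (1.19) z + (0.73) z^2 = 0, i.e. a z^2 + b z + c = 0 with a = 0.73, b = 1.19, c = 1.
  Discriminant D = b^2 - 4ac = (1.19)^2 - 4*(0.73)*1 = 1.4161 - (2.92) = -1.5039.
  D < 0, so the roots are the complex-conjugate pair z = (-b +/- i sqrt(-D)) / (2a) = -0.8151 +/- 0.84i.
  For a conjugate pair |z|^2 = z * conj(z) = (product of roots) = c/a = 1/(0.73) = 1.369863, so |z| = sqrt(1.369863) = 1.1704 for both roots.
Moduli of all roots: 4.0000, 1.1704, 1.1704.
All moduli strictly greater than 1? Yes.
Verdict: Stationary.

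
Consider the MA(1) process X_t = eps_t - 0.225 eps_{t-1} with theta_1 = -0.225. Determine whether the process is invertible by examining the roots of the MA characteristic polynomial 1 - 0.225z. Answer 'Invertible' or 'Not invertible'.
\text{Invertible}

The MA(q) characteristic polynomial is P(z) = 1 - 0.225z.
Invertibility requires all roots to lie outside the unit circle, i.e. |z| > 1 for every root.
This is linear in z: 1 + (-0.225) z = 0  =>  z = -1/(-0.225) = 4.444444,  |z| = 4.444444.
Moduli of all roots: 4.4444.
All moduli strictly greater than 1? Yes.
Verdict: Invertible.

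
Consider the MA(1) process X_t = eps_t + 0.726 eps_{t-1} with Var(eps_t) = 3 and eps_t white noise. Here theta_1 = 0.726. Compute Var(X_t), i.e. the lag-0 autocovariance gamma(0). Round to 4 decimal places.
\gamma(0) = 4.5812

For an MA(q) process X_t = eps_t + sum_i theta_i eps_{t-i} with
Var(eps_t) = sigma^2, the variance is
  gamma(0) = sigma^2 * (1 + sum_i theta_i^2).
  sum_i theta_i^2 = (0.726)^2 = 0.527076.
  gamma(0) = 3 * (1 + 0.527076) = 3 * 1.527076 = 4.581228, which rounds to 4.5812.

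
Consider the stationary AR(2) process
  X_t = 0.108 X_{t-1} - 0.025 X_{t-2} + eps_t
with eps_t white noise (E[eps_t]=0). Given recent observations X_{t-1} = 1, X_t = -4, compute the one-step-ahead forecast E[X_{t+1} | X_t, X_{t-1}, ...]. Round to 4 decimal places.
E[X_{t+1} \mid \mathcal F_t] = -0.4570

For an AR(p) model X_t = c + sum_i phi_i X_{t-i} + eps_t, the
one-step-ahead conditional mean is
  E[X_{t+1} | X_t, ...] = c + sum_i phi_i X_{t+1-i}.
Substitute known values:
  E[X_{t+1} | ...] = (0.108) * (-4) + (-0.025) * (1)
                   = -0.4570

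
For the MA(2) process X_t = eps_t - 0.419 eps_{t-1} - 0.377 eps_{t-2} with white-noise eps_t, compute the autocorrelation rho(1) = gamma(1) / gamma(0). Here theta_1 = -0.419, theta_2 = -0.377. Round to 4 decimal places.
\rho(1) = -0.1981

For an MA(q) process with theta_0 = 1, the autocovariance is
  gamma(k) = sigma^2 * sum_{i=0..q-k} theta_i * theta_{i+k},
and rho(k) = gamma(k) / gamma(0). Sigma^2 cancels.
  numerator   = (1)*(-0.419) + (-0.419)*(-0.377) = -0.261037.
  denominator = (1)^2 + (-0.419)^2 + (-0.377)^2 = 1.31769.
  rho(1) = -0.261037 / 1.31769 = -0.1981.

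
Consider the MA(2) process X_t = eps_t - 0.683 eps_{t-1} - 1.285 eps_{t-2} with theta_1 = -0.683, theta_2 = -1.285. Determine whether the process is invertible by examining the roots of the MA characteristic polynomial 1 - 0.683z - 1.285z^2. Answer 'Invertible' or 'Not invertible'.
\text{Not invertible}

The MA(q) characteristic polynomial is P(z) = 1 - 0.683z - 1.285z^2.
Invertibility requires all roots to lie outside the unit circle, i.e. |z| > 1 for every root.
Set 1 + (-0.683) z + (-1.285) z^2 = 0, i.e. a z^2 + b z + c = 0 with a = -1.285, b = -0.683, c = 1.
Discriminant D = b^2 - 4ac = (-0.683)^2 - 4*(-1.285)*1 = 0.466489 - (-5.14) = 5.606489.
D >= 0, so the roots are real: z = (-b +/- sqrt(D)) / (2a) = (0.683 +/- 2.367803) / (-2.57).
  z_1 = (0.683 + 2.367803) / (-2.57) = -1.1871,   |z_1| = 1.1871.
  z_2 = (0.683 - 2.367803) / (-2.57) = 0.6556,   |z_2| = 0.6556.
Moduli of all roots: 1.1871, 0.6556.
All moduli strictly greater than 1? No.
Verdict: Not invertible.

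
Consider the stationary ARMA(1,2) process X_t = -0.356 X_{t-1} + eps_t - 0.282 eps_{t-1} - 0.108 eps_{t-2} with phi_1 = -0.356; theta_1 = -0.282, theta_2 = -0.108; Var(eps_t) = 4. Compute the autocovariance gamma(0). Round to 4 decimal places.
\gamma(0) = 5.6932

Multiply the model equation by X_{t-k} and take expectations. With theta_0 = psi_0 = 1 and psi_j the MA(infinity) weights, this gives
  gamma(k) - sum_i phi_i gamma(k-i) = c_k,
  c_k = sigma^2 * sum_{j=k..q} theta_j psi_{j-k}   (c_k = 0 for k > q),
using gamma(-m) = gamma(m).
psi-weights needed (psi_j = theta_j + sum_i phi_i psi_{j-i}):
  psi_1 = theta_1 + phi_1 = -0.282 + (-0.356) = -0.638
  psi_2 = theta_2 + phi_1 psi_1 = -0.108 + (-0.356)(-0.638) = 0.119128
Right-hand sides:
  c_0 = sigma^2 (1 + theta_1 psi_1 + theta_2 psi_2) = 4 * (1 + (-0.282)(-0.638) + (-0.108)(0.119128)) = 4 * 1.16705 = 4.668201
  c_1 = sigma^2 (theta_1 + theta_2 psi_1) = 4 * (-0.282 + (-0.108)(-0.638)) = -0.852384
  c_2 = sigma^2 theta_2 = 4 * (-0.108) = -0.432
Equations for k = 0 and k = 1 (AR order 1):
  gamma(0) = phi_1 gamma(1) + c_0
  gamma(1) = phi_1 gamma(0) + c_1
Substituting the second into the first: gamma(0) (1 - phi_1^2) = c_0 + phi_1 c_1, so
  gamma(0) = (c_0 + phi_1 c_1) / (1 - phi_1^2) = (4.668201 + (-0.356)(-0.852384)) / (1 - (-0.356)^2) = 4.971649 / 0.873264 = 5.69318.
Therefore gamma(0) = 5.6932 (to 4 decimal places).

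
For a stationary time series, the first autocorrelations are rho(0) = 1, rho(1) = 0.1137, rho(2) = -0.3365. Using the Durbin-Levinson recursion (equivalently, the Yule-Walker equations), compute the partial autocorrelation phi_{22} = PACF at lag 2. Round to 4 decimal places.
\phi_{22} = -0.3540

The PACF at lag k is phi_{kk}, the last component of the solution
to the Yule-Walker system G_k phi = r_k where
  (G_k)_{ij} = rho(|i - j|), (r_k)_i = rho(i), i,j = 1..k.
Equivalently, Durbin-Levinson gives phi_{kk} iteratively:
  phi_{11} = rho(1)
  phi_{kk} = [rho(k) - sum_{j=1..k-1} phi_{k-1,j} rho(k-j)]
            / [1 - sum_{j=1..k-1} phi_{k-1,j} rho(j)],
  phi_{k,j} = phi_{k-1,j} - phi_{kk} phi_{k-1,k-j},  j = 1..k-1.
Step k = 1:
  phi_11 = rho(1) = 0.1137.
Step k = 2:
  phi_22 = [rho(2) - phi_11 rho(1)] / [1 - phi_11 rho(1)] = [-0.3365 - (0.1137)(0.1137)] / [1 - (0.1137)(0.1137)]
         = -0.34942769 / 0.98707231 = -0.354.
Therefore phi_{22} = -0.3540.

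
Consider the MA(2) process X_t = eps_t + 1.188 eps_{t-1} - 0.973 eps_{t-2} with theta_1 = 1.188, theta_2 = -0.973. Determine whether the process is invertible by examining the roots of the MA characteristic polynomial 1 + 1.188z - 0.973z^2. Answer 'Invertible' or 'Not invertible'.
\text{Not invertible}

The MA(q) characteristic polynomial is P(z) = 1 + 1.188z - 0.973z^2.
Invertibility requires all roots to lie outside the unit circle, i.e. |z| > 1 for every root.
Set 1 + (1.188) z + (-0.973) z^2 = 0, i.e. a z^2 + b z + c = 0 with a = -0.973, b = 1.188, c = 1.
Discriminant D = b^2 - 4ac = (1.188)^2 - 4*(-0.973)*1 = 1.411344 - (-3.892) = 5.303344.
D >= 0, so the roots are real: z = (-b +/- sqrt(D)) / (2a) = (-1.188 +/- 2.302899) / (-1.946).
  z_1 = (-1.188 + 2.302899) / (-1.946) = -0.5729,   |z_1| = 0.5729.
  z_2 = (-1.188 - 2.302899) / (-1.946) = 1.7939,   |z_2| = 1.7939.
Moduli of all roots: 0.5729, 1.7939.
All moduli strictly greater than 1? No.
Verdict: Not invertible.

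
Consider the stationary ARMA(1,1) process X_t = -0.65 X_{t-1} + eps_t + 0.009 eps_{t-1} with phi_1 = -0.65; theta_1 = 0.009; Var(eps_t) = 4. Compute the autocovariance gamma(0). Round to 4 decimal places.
\gamma(0) = 6.8459

Multiply the model equation by X_{t-k} and take expectations. With theta_0 = psi_0 = 1 and psi_j the MA(infinity) weights, this gives
  gamma(k) - sum_i phi_i gamma(k-i) = c_k,
  c_k = sigma^2 * sum_{j=k..q} theta_j psi_{j-k}   (c_k = 0 for k > q),
using gamma(-m) = gamma(m).
psi-weights needed (psi_j = theta_j + sum_i phi_i psi_{j-i}):
  psi_1 = theta_1 + phi_1 = 0.009 + (-0.65) = -0.641
Right-hand sides:
  c_0 = sigma^2 (1 + theta_1 psi_1) = 4 * (1 + (0.009)(-0.641)) = 4 * 0.994231 = 3.976924
  c_1 = sigma^2 theta_1 = 4 * (0.009) = 0.036
  c_2 = 0
Equations for k = 0 and k = 1 (AR order 1):
  gamma(0) = phi_1 gamma(1) + c_0
  gamma(1) = phi_1 gamma(0) + c_1
Substituting the second into the first: gamma(0) (1 - phi_1^2) = c_0 + phi_1 c_1, so
  gamma(0) = (c_0 + phi_1 c_1) / (1 - phi_1^2) = (3.976924 + (-0.65)(0.036)) / (1 - (-0.65)^2) = 3.953524 / 0.5775 = 6.845929.
Therefore gamma(0) = 6.8459 (to 4 decimal places).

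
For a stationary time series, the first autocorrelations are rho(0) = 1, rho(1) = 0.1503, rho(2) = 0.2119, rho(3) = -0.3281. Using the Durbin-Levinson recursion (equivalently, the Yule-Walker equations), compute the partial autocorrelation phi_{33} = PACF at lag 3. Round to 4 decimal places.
\phi_{33} = -0.4070

The PACF at lag k is phi_{kk}, the last component of the solution
to the Yule-Walker system G_k phi = r_k where
  (G_k)_{ij} = rho(|i - j|), (r_k)_i = rho(i), i,j = 1..k.
Equivalently, Durbin-Levinson gives phi_{kk} iteratively:
  phi_{11} = rho(1)
  phi_{kk} = [rho(k) - sum_{j=1..k-1} phi_{k-1,j} rho(k-j)]
            / [1 - sum_{j=1..k-1} phi_{k-1,j} rho(j)],
  phi_{k,j} = phi_{k-1,j} - phi_{kk} phi_{k-1,k-j},  j = 1..k-1.
Step k = 1:
  phi_11 = rho(1) = 0.1503.
Step k = 2:
  phi_22 = [rho(2) - phi_11 rho(1)] / [1 - phi_11 rho(1)] = [0.2119 - (0.1503)(0.1503)] / [1 - (0.1503)(0.1503)]
         = 0.18930991 / 0.97740991 = 0.193685.
  Update: phi_21 = phi_11 - phi_22 phi_11 = 0.1503 - (0.193685)(0.1503) = 0.121189.
Step k = 3:
  phi_33 = [rho(3) - phi_21 rho(2) - phi_22 rho(1)] / [1 - phi_21 rho(1) - phi_22 rho(2)]
    numerator   = -0.3281 - (0.121189)(0.2119) - (0.193685)(0.1503) = -0.38289087
    denominator = 1 - (0.121189)(0.1503) - (0.193685)(0.2119) = 0.94074337
  phi_33 = -0.38289087 / 0.94074337 = -0.407.
Therefore phi_{33} = -0.4070.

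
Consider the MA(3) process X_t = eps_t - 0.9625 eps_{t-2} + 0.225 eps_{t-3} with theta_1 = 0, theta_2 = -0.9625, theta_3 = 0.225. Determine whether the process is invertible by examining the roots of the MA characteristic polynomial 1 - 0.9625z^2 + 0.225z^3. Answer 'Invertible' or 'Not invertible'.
\text{Not invertible}

The MA(q) characteristic polynomial is P(z) = 1 - 0.9625z^2 + 0.225z^3.
Invertibility requires all roots to lie outside the unit circle, i.e. |z| > 1 for every root.
Degree 3: look for a simple real root z0 first, then factor out (1 - z/z0) and solve the remaining quadratic.
Testing z0 = 4: P(4) = 1 + (0)(4) + (-0.9625)(4)^2 + (0.225)(4)^3
  = 1 + (0) + (-15.4) + (14.4) = 0.  So z_0 = 4 is a root, |z_0| = 4.
Divide out the factor (1 - 0.25 z) = (1 - z/z0) (since 1/z0 = 0.25):
  P(z) = (1 - 0.25 z)(1 + (0.25) z + (-0.9) z^2)
  [check: z-coef 0.25 - (0.25) = 0; z^2-coef -0.9 - (0.25)(0.25) = -0.9625; z^3-coef -(0.25)(-0.9) = 0.225.]
Remaining roots from the quadratic factor 1 + (0.25) z + (-0.9) z^2:
  Set 1 + (0.25) z + (-0.9) z^2 = 0, i.e. a z^2 + b z + c = 0 with a = -0.9, b = 0.25, c = 1.
  Discriminant D = b^2 - 4ac = (0.25)^2 - 4*(-0.9)*1 = 0.0625 - (-3.6) = 3.6625.
  D >= 0, so the roots are real: z = (-b +/- sqrt(D)) / (2a) = (-0.25 +/- 1.913766) / (-1.8).
    z_1 = (-0.25 + 1.913766) / (-1.8) = -0.9243,   |z_1| = 0.9243.
    z_2 = (-0.25 - 1.913766) / (-1.8) = 1.2021,   |z_2| = 1.2021.
Moduli of all roots: 4.0000, 0.9243, 1.2021.
All moduli strictly greater than 1? No.
Verdict: Not invertible.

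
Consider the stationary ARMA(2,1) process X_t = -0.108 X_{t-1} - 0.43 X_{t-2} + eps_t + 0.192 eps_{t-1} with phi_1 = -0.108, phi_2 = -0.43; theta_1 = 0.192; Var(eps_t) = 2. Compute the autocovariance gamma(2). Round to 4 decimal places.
\gamma(2) = -1.0782

Multiply the model equation by X_{t-k} and take expectations. With theta_0 = psi_0 = 1 and psi_j the MA(infinity) weights, this gives
  gamma(k) - sum_i phi_i gamma(k-i) = c_k,
  c_k = sigma^2 * sum_{j=k..q} theta_j psi_{j-k}   (c_k = 0 for k > q),
using gamma(-m) = gamma(m).
psi-weights needed (psi_j = theta_j + sum_i phi_i psi_{j-i}):
  psi_1 = theta_1 + phi_1 = 0.192 + (-0.108) = 0.084
Right-hand sides:
  c_0 = sigma^2 (1 + theta_1 psi_1) = 2 * (1 + (0.192)(0.084)) = 2 * 1.016128 = 2.032256
  c_1 = sigma^2 theta_1 = 2 * (0.192) = 0.384
  c_2 = 0
Equations for k = 0, 1, 2 (AR order 2, c_2 = 0):
  (E0) gamma(0) = phi_1 gamma(1) + phi_2 gamma(2) + c_0
  (E1) gamma(1) = phi_1 gamma(0) + phi_2 gamma(1) + c_1
  (E2) gamma(2) = phi_1 gamma(1) + phi_2 gamma(0)
From (E1): gamma(1) = A gamma(0) + B with
  A = phi_1 / (1 - phi_2) = -0.108 / 1.43 = -0.075524,   B = c_1 / (1 - phi_2) = 0.384 / 1.43 = 0.268531.
Insert (E2) into (E0): gamma(0) (1 - phi_2^2) = phi_1 (1 + phi_2) gamma(1) + c_0.
  phi_1 (1 + phi_2) = (-0.108)(0.57) = -0.06156,   1 - phi_2^2 = 0.8151.
Replace gamma(1) by A gamma(0) + B and collect gamma(0):
  gamma(0) [0.8151 - (-0.06156)(-0.075524)] = (-0.06156)(0.268531) + 2.032256
  gamma(0) * 0.810451 = 2.015725
  gamma(0) = 2.015725 / 0.810451 = 2.487166.
  gamma(1) = A gamma(0) + B = (-0.075524)(2.487166) + (0.268531) = 0.08069.
  gamma(2) = phi_1 gamma(1) + phi_2 gamma(0) = (-0.108)(0.08069) + (-0.43)(2.487166) = -1.078196.
Therefore gamma(2) = -1.0782 (to 4 decimal places).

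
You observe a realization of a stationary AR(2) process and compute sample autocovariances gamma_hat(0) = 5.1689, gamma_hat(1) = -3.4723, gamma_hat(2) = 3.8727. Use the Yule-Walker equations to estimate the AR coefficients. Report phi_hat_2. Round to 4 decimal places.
\hat\phi_{2} = 0.5430

The Yule-Walker equations for an AR(p) process read, in matrix form,
  Gamma_p phi = r_p,   with   (Gamma_p)_{ij} = gamma(|i - j|),
                       (r_p)_i = gamma(i),   i,j = 1..p.
Substitute the sample gammas (Toeplitz matrix and right-hand side of size 2):
  Gamma_p = [[5.1689, -3.4723], [-3.4723, 5.1689]]
  r_p     = [-3.4723, 3.8727]
Written out:
  5.1689 phi_1 - 3.4723 phi_2 = -3.4723
  -3.4723 phi_1 + 5.1689 phi_2 = 3.8727
Solve by Cramer's rule:
  det = gamma(0)^2 - gamma(1)^2 = (5.1689)^2 - (-3.4723)^2 = 26.71752721 - 12.05686729 = 14.66065992
  phi_hat_1 = [gamma(1) gamma(0) - gamma(1) gamma(2)] / det = [(-3.4723)(5.1689) - (-3.4723)(3.8727)] / 14.66065992 = -4.50079526 / 14.66065992 = -0.307
  phi_hat_2 = [gamma(0) gamma(2) - gamma(1)^2] / det = [(5.1689)(3.8727) - (-3.4723)^2] / 14.66065992 = 7.96073174 / 14.66065992 = 0.543
So phi_hat = [-0.3070, 0.5430].
Therefore phi_hat_2 = 0.5430.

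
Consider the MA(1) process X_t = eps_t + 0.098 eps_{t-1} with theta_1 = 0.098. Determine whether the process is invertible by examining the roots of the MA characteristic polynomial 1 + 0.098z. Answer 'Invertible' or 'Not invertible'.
\text{Invertible}

The MA(q) characteristic polynomial is P(z) = 1 + 0.098z.
Invertibility requires all roots to lie outside the unit circle, i.e. |z| > 1 for every root.
This is linear in z: 1 + (0.098) z = 0  =>  z = -1/(0.098) = -10.204082,  |z| = 10.204082.
Moduli of all roots: 10.2041.
All moduli strictly greater than 1? Yes.
Verdict: Invertible.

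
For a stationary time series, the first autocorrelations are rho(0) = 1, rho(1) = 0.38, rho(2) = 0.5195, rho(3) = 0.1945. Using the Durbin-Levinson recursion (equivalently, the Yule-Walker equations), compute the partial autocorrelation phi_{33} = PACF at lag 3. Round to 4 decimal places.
\phi_{33} = -0.1200

The PACF at lag k is phi_{kk}, the last component of the solution
to the Yule-Walker system G_k phi = r_k where
  (G_k)_{ij} = rho(|i - j|), (r_k)_i = rho(i), i,j = 1..k.
Equivalently, Durbin-Levinson gives phi_{kk} iteratively:
  phi_{11} = rho(1)
  phi_{kk} = [rho(k) - sum_{j=1..k-1} phi_{k-1,j} rho(k-j)]
            / [1 - sum_{j=1..k-1} phi_{k-1,j} rho(j)],
  phi_{k,j} = phi_{k-1,j} - phi_{kk} phi_{k-1,k-j},  j = 1..k-1.
Step k = 1:
  phi_11 = rho(1) = 0.38.
Step k = 2:
  phi_22 = [rho(2) - phi_11 rho(1)] / [1 - phi_11 rho(1)] = [0.5195 - (0.38)(0.38)] / [1 - (0.38)(0.38)]
         = 0.3751 / 0.8556 = 0.438406.
  Update: phi_21 = phi_11 - phi_22 phi_11 = 0.38 - (0.438406)(0.38) = 0.213406.
Step k = 3:
  phi_33 = [rho(3) - phi_21 rho(2) - phi_22 rho(1)] / [1 - phi_21 rho(1) - phi_22 rho(2)]
    numerator   = 0.1945 - (0.213406)(0.5195) - (0.438406)(0.38) = -0.08295851
    denominator = 1 - (0.213406)(0.38) - (0.438406)(0.5195) = 0.69115399
  phi_33 = -0.08295851 / 0.69115399 = -0.12.
Therefore phi_{33} = -0.1200.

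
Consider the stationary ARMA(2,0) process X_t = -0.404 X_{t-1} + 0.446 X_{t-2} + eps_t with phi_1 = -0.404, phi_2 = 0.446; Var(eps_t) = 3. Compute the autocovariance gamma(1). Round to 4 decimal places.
\gamma(1) = -5.8328

Multiply the model equation by X_{t-k} and take expectations. With theta_0 = psi_0 = 1 and psi_j the MA(infinity) weights, this gives
  gamma(k) - sum_i phi_i gamma(k-i) = c_k,
  c_k = sigma^2 * sum_{j=k..q} theta_j psi_{j-k}   (c_k = 0 for k > q),
using gamma(-m) = gamma(m).
Pure AR (q = 0): c_0 = sigma^2 = 3, c_k = 0 for k >= 1.
Equations for k = 0, 1, 2 (AR order 2, c_2 = 0):
  (E0) gamma(0) = phi_1 gamma(1) + phi_2 gamma(2) + c_0
  (E1) gamma(1) = phi_1 gamma(0) + phi_2 gamma(1) + c_1
  (E2) gamma(2) = phi_1 gamma(1) + phi_2 gamma(0)
From (E1): gamma(1) = A gamma(0) + B with
  A = phi_1 / (1 - phi_2) = -0.404 / 0.554 = -0.729242,   B = c_1 / (1 - phi_2) = 0 / 0.554 = 0.
Insert (E2) into (E0): gamma(0) (1 - phi_2^2) = phi_1 (1 + phi_2) gamma(1) + c_0.
  phi_1 (1 + phi_2) = (-0.404)(1.446) = -0.584184,   1 - phi_2^2 = 0.801084.
Replace gamma(1) by A gamma(0) + B and collect gamma(0):
  gamma(0) [0.801084 - (-0.584184)(-0.729242)] = c_0 = 3
  gamma(0) * 0.375073 = 3
  gamma(0) = 3 / 0.375073 = 7.998452.
  gamma(1) = A gamma(0) = (-0.729242)(7.998452) = -5.832806.
Therefore gamma(1) = -5.8328 (to 4 decimal places).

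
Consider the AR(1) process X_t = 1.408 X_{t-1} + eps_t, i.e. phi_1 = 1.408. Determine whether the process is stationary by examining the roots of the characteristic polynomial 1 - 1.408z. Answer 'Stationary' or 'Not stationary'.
\text{Not stationary}

The AR(p) characteristic polynomial is P(z) = 1 - 1.408z.
Stationarity requires all roots to lie outside the unit circle, i.e. |z| > 1 for every root.
This is linear in z: 1 + (-1.408) z = 0  =>  z = -1/(-1.408) = 0.710227,  |z| = 0.710227.
Moduli of all roots: 0.7102.
All moduli strictly greater than 1? No.
Verdict: Not stationary.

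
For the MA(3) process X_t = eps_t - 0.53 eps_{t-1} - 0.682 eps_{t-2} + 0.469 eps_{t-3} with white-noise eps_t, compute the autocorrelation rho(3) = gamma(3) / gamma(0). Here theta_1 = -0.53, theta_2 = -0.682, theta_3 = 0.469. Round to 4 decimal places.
\rho(3) = 0.2386

For an MA(q) process with theta_0 = 1, the autocovariance is
  gamma(k) = sigma^2 * sum_{i=0..q-k} theta_i * theta_{i+k},
and rho(k) = gamma(k) / gamma(0). Sigma^2 cancels.
  numerator   = (1)*(0.469) = 0.469.
  denominator = (1)^2 + (-0.53)^2 + (-0.682)^2 + (0.469)^2 = 1.965985.
  rho(3) = 0.469 / 1.965985 = 0.2386.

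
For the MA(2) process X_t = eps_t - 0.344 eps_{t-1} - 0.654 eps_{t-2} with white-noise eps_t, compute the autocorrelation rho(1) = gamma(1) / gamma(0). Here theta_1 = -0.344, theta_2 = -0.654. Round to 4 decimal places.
\rho(1) = -0.0770

For an MA(q) process with theta_0 = 1, the autocovariance is
  gamma(k) = sigma^2 * sum_{i=0..q-k} theta_i * theta_{i+k},
and rho(k) = gamma(k) / gamma(0). Sigma^2 cancels.
  numerator   = (1)*(-0.344) + (-0.344)*(-0.654) = -0.119024.
  denominator = (1)^2 + (-0.344)^2 + (-0.654)^2 = 1.546052.
  rho(1) = -0.119024 / 1.546052 = -0.0770.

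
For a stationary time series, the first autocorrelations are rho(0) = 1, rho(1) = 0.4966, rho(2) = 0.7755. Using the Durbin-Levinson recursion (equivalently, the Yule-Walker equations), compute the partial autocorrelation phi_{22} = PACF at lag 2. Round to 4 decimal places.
\phi_{22} = 0.7020

The PACF at lag k is phi_{kk}, the last component of the solution
to the Yule-Walker system G_k phi = r_k where
  (G_k)_{ij} = rho(|i - j|), (r_k)_i = rho(i), i,j = 1..k.
Equivalently, Durbin-Levinson gives phi_{kk} iteratively:
  phi_{11} = rho(1)
  phi_{kk} = [rho(k) - sum_{j=1..k-1} phi_{k-1,j} rho(k-j)]
            / [1 - sum_{j=1..k-1} phi_{k-1,j} rho(j)],
  phi_{k,j} = phi_{k-1,j} - phi_{kk} phi_{k-1,k-j},  j = 1..k-1.
Step k = 1:
  phi_11 = rho(1) = 0.4966.
Step k = 2:
  phi_22 = [rho(2) - phi_11 rho(1)] / [1 - phi_11 rho(1)] = [0.7755 - (0.4966)(0.4966)] / [1 - (0.4966)(0.4966)]
         = 0.52888844 / 0.75338844 = 0.702.
Therefore phi_{22} = 0.7020.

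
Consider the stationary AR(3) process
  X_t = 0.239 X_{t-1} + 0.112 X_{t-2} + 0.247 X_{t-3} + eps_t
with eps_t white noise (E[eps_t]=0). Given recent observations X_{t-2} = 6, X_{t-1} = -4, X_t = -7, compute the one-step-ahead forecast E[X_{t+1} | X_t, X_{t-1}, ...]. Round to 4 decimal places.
E[X_{t+1} \mid \mathcal F_t] = -0.6390

For an AR(p) model X_t = c + sum_i phi_i X_{t-i} + eps_t, the
one-step-ahead conditional mean is
  E[X_{t+1} | X_t, ...] = c + sum_i phi_i X_{t+1-i}.
Substitute known values:
  E[X_{t+1} | ...] = (0.239) * (-7) + (0.112) * (-4) + (0.247) * (6)
                   = -0.6390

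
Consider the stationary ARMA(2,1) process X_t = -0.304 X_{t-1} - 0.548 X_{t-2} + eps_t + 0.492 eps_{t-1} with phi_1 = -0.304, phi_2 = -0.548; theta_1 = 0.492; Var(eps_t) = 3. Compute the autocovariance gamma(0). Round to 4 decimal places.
\gamma(0) = 4.6773

Multiply the model equation by X_{t-k} and take expectations. With theta_0 = psi_0 = 1 and psi_j the MA(infinity) weights, this gives
  gamma(k) - sum_i phi_i gamma(k-i) = c_k,
  c_k = sigma^2 * sum_{j=k..q} theta_j psi_{j-k}   (c_k = 0 for k > q),
using gamma(-m) = gamma(m).
psi-weights needed (psi_j = theta_j + sum_i phi_i psi_{j-i}):
  psi_1 = theta_1 + phi_1 = 0.492 + (-0.304) = 0.188
Right-hand sides:
  c_0 = sigma^2 (1 + theta_1 psi_1) = 3 * (1 + (0.492)(0.188)) = 3 * 1.092496 = 3.277488
  c_1 = sigma^2 theta_1 = 3 * (0.492) = 1.476
  c_2 = 0
Equations for k = 0, 1, 2 (AR order 2, c_2 = 0):
  (E0) gamma(0) = phi_1 gamma(1) + phi_2 gamma(2) + c_0
  (E1) gamma(1) = phi_1 gamma(0) + phi_2 gamma(1) + c_1
  (E2) gamma(2) = phi_1 gamma(1) + phi_2 gamma(0)
From (E1): gamma(1) = A gamma(0) + B with
  A = phi_1 / (1 - phi_2) = -0.304 / 1.548 = -0.196382,   B = c_1 / (1 - phi_2) = 1.476 / 1.548 = 0.953488.
Insert (E2) into (E0): gamma(0) (1 - phi_2^2) = phi_1 (1 + phi_2) gamma(1) + c_0.
  phi_1 (1 + phi_2) = (-0.304)(0.452) = -0.137408,   1 - phi_2^2 = 0.699696.
Replace gamma(1) by A gamma(0) + B and collect gamma(0):
  gamma(0) [0.699696 - (-0.137408)(-0.196382)] = (-0.137408)(0.953488) + 3.277488
  gamma(0) * 0.672711 = 3.146471
  gamma(0) = 3.146471 / 0.672711 = 4.677297.
Therefore gamma(0) = 4.6773 (to 4 decimal places).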